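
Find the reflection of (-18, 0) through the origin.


Reflection through origin: (x, y) -> (-x, -y)
(-18, 0) -> (18, 0)

(18, 0)


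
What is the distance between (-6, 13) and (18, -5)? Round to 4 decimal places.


d = sqrt((18--6)^2 + (-5-13)^2) = 30

30


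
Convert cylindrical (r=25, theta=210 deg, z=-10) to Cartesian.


x = 25 * cos(210) = -21.6506
y = 25 * sin(210) = -12.5
z = -10

(-21.6506, -12.5, -10)


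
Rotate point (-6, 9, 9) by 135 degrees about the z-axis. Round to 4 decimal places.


x' = -6*cos(135) - 9*sin(135) = -2.1213
y' = -6*sin(135) + 9*cos(135) = -10.6066
z' = 9

(-2.1213, -10.6066, 9)


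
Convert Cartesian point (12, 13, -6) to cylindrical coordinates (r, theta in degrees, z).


r = sqrt(12^2 + 13^2) = 17.6918
theta = atan2(13, 12) = 47.2906 deg
z = -6

r = 17.6918, theta = 47.2906 deg, z = -6


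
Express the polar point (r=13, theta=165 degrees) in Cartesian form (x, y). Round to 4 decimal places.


x = 13 * cos(165) = -12.557
y = 13 * sin(165) = 3.3646

(-12.557, 3.3646)


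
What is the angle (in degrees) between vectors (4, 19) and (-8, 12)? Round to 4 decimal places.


dot = 4*-8 + 19*12 = 196
|u| = 19.4165, |v| = 14.4222
cos(angle) = 0.6999
angle = 45.5787 degrees

45.5787 degrees


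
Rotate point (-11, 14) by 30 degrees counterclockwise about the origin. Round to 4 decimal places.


x' = -11*cos(30) - 14*sin(30) = -16.5263
y' = -11*sin(30) + 14*cos(30) = 6.6244

(-16.5263, 6.6244)


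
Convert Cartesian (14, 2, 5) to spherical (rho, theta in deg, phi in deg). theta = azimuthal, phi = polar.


rho = sqrt(14^2 + 2^2 + 5^2) = 15
theta = atan2(2, 14) = 8.1301 deg
phi = acos(5/15) = 70.5288 deg

rho = 15, theta = 8.1301 deg, phi = 70.5288 deg


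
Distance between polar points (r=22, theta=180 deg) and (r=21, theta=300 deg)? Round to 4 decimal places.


d = sqrt(r1^2 + r2^2 - 2*r1*r2*cos(t2-t1))
d = sqrt(22^2 + 21^2 - 2*22*21*cos(300-180)) = 37.2424

37.2424


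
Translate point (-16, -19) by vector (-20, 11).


Translation: (x+dx, y+dy) = (-16+-20, -19+11) = (-36, -8)

(-36, -8)


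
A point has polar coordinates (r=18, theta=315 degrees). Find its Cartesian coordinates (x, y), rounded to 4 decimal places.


x = 18 * cos(315) = 12.7279
y = 18 * sin(315) = -12.7279

(12.7279, -12.7279)


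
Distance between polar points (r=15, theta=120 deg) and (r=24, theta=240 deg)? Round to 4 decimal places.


d = sqrt(r1^2 + r2^2 - 2*r1*r2*cos(t2-t1))
d = sqrt(15^2 + 24^2 - 2*15*24*cos(240-120)) = 34.0735

34.0735


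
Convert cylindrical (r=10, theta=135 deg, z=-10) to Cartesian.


x = 10 * cos(135) = -7.0711
y = 10 * sin(135) = 7.0711
z = -10

(-7.0711, 7.0711, -10)


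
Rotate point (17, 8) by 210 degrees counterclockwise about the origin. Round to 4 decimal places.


x' = 17*cos(210) - 8*sin(210) = -10.7224
y' = 17*sin(210) + 8*cos(210) = -15.4282

(-10.7224, -15.4282)


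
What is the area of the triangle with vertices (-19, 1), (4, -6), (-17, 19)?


Area = |x1(y2-y3) + x2(y3-y1) + x3(y1-y2)| / 2
= |-19*(-6-19) + 4*(19-1) + -17*(1--6)| / 2
= 214

214


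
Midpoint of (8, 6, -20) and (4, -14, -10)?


Midpoint = ((8+4)/2, (6+-14)/2, (-20+-10)/2) = (6, -4, -15)

(6, -4, -15)


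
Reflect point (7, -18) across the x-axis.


Reflection across x-axis: (x, y) -> (x, -y)
(7, -18) -> (7, 18)

(7, 18)


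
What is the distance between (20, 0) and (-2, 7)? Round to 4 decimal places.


d = sqrt((-2-20)^2 + (7-0)^2) = 23.0868

23.0868


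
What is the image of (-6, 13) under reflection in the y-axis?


Reflection across y-axis: (x, y) -> (-x, y)
(-6, 13) -> (6, 13)

(6, 13)


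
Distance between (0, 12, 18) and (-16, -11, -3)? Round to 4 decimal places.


d = sqrt((-16-0)^2 + (-11-12)^2 + (-3-18)^2) = 35.0143

35.0143


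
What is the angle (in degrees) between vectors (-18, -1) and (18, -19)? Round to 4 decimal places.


dot = -18*18 + -1*-19 = -305
|u| = 18.0278, |v| = 26.1725
cos(angle) = -0.6464
angle = 130.272 degrees

130.272 degrees


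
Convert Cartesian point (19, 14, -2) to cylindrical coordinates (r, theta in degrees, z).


r = sqrt(19^2 + 14^2) = 23.6008
theta = atan2(14, 19) = 36.3844 deg
z = -2

r = 23.6008, theta = 36.3844 deg, z = -2


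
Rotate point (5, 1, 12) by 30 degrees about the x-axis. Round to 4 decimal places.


x' = 5
y' = 1*cos(30) - 12*sin(30) = -5.134
z' = 1*sin(30) + 12*cos(30) = 10.8923

(5, -5.134, 10.8923)


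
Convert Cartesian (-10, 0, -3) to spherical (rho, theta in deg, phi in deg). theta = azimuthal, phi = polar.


rho = sqrt((-10)^2 + 0^2 + (-3)^2) = 10.4403
theta = atan2(0, -10) = 180 deg
phi = acos(-3/10.4403) = 106.6992 deg

rho = 10.4403, theta = 180 deg, phi = 106.6992 deg


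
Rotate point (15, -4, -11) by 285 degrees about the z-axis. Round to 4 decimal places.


x' = 15*cos(285) - -4*sin(285) = 0.0186
y' = 15*sin(285) + -4*cos(285) = -15.5242
z' = -11

(0.0186, -15.5242, -11)


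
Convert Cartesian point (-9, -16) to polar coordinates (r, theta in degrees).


r = sqrt((-9)^2 + (-16)^2) = 18.3576
theta = atan2(-16, -9) = 240.6422 degrees

r = 18.3576, theta = 240.6422 degrees


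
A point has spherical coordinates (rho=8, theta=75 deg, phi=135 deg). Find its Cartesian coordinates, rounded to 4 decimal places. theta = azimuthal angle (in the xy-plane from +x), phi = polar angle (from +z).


x = 8 * sin(135) * cos(75) = 1.4641
y = 8 * sin(135) * sin(75) = 5.4641
z = 8 * cos(135) = -5.6569

(1.4641, 5.4641, -5.6569)


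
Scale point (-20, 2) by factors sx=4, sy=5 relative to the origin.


Scaling: (x*sx, y*sy) = (-20*4, 2*5) = (-80, 10)

(-80, 10)


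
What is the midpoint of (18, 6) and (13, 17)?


Midpoint = ((18+13)/2, (6+17)/2) = (15.5, 11.5)

(15.5, 11.5)


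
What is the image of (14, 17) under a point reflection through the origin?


Reflection through origin: (x, y) -> (-x, -y)
(14, 17) -> (-14, -17)

(-14, -17)


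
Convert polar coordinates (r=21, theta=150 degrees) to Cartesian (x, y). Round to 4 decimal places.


x = 21 * cos(150) = -18.1865
y = 21 * sin(150) = 10.5

(-18.1865, 10.5)


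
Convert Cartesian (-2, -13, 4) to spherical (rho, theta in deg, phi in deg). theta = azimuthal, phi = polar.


rho = sqrt((-2)^2 + (-13)^2 + 4^2) = 13.7477
theta = atan2(-13, -2) = 261.2538 deg
phi = acos(4/13.7477) = 73.0847 deg

rho = 13.7477, theta = 261.2538 deg, phi = 73.0847 deg


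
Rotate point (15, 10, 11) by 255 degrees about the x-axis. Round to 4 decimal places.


x' = 15
y' = 10*cos(255) - 11*sin(255) = 8.037
z' = 10*sin(255) + 11*cos(255) = -12.5063

(15, 8.037, -12.5063)


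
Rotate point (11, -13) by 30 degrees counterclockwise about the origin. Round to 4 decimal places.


x' = 11*cos(30) - -13*sin(30) = 16.0263
y' = 11*sin(30) + -13*cos(30) = -5.7583

(16.0263, -5.7583)


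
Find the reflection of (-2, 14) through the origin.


Reflection through origin: (x, y) -> (-x, -y)
(-2, 14) -> (2, -14)

(2, -14)


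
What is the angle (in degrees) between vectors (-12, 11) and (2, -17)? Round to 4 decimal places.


dot = -12*2 + 11*-17 = -211
|u| = 16.2788, |v| = 17.1172
cos(angle) = -0.7572
angle = 139.2203 degrees

139.2203 degrees


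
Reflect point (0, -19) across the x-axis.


Reflection across x-axis: (x, y) -> (x, -y)
(0, -19) -> (0, 19)

(0, 19)


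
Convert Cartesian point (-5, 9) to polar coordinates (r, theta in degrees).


r = sqrt((-5)^2 + 9^2) = 10.2956
theta = atan2(9, -5) = 119.0546 degrees

r = 10.2956, theta = 119.0546 degrees


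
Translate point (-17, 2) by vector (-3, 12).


Translation: (x+dx, y+dy) = (-17+-3, 2+12) = (-20, 14)

(-20, 14)


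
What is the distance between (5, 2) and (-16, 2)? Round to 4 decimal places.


d = sqrt((-16-5)^2 + (2-2)^2) = 21

21


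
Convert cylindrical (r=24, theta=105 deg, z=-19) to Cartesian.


x = 24 * cos(105) = -6.2117
y = 24 * sin(105) = 23.1822
z = -19

(-6.2117, 23.1822, -19)


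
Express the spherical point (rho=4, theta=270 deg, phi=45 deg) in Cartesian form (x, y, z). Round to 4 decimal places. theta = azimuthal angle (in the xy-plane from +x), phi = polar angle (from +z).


x = 4 * sin(45) * cos(270) = 0
y = 4 * sin(45) * sin(270) = -2.8284
z = 4 * cos(45) = 2.8284

(0, -2.8284, 2.8284)


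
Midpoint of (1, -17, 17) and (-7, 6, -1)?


Midpoint = ((1+-7)/2, (-17+6)/2, (17+-1)/2) = (-3, -5.5, 8)

(-3, -5.5, 8)


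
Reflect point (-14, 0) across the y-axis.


Reflection across y-axis: (x, y) -> (-x, y)
(-14, 0) -> (14, 0)

(14, 0)


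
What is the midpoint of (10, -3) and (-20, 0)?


Midpoint = ((10+-20)/2, (-3+0)/2) = (-5, -1.5)

(-5, -1.5)


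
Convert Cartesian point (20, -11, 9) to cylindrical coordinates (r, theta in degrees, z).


r = sqrt(20^2 + (-11)^2) = 22.8254
theta = atan2(-11, 20) = 331.1892 deg
z = 9

r = 22.8254, theta = 331.1892 deg, z = 9


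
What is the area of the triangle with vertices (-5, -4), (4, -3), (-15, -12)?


Area = |x1(y2-y3) + x2(y3-y1) + x3(y1-y2)| / 2
= |-5*(-3--12) + 4*(-12--4) + -15*(-4--3)| / 2
= 31

31


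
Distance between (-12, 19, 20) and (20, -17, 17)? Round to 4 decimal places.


d = sqrt((20--12)^2 + (-17-19)^2 + (17-20)^2) = 48.2597

48.2597


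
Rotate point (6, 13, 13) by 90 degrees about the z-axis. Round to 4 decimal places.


x' = 6*cos(90) - 13*sin(90) = -13
y' = 6*sin(90) + 13*cos(90) = 6
z' = 13

(-13, 6, 13)


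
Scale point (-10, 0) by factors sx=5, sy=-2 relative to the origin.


Scaling: (x*sx, y*sy) = (-10*5, 0*-2) = (-50, 0)

(-50, 0)


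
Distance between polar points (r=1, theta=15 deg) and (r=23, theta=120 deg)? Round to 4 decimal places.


d = sqrt(r1^2 + r2^2 - 2*r1*r2*cos(t2-t1))
d = sqrt(1^2 + 23^2 - 2*1*23*cos(120-15)) = 23.2789

23.2789


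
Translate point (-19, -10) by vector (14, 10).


Translation: (x+dx, y+dy) = (-19+14, -10+10) = (-5, 0)

(-5, 0)


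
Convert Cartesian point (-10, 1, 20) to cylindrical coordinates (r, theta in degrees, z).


r = sqrt((-10)^2 + 1^2) = 10.0499
theta = atan2(1, -10) = 174.2894 deg
z = 20

r = 10.0499, theta = 174.2894 deg, z = 20


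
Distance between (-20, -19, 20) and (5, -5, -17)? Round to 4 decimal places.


d = sqrt((5--20)^2 + (-5--19)^2 + (-17-20)^2) = 46.7974

46.7974


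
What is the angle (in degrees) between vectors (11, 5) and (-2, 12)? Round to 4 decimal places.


dot = 11*-2 + 5*12 = 38
|u| = 12.083, |v| = 12.1655
cos(angle) = 0.2585
angle = 75.0184 degrees

75.0184 degrees


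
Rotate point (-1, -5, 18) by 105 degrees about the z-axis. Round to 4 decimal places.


x' = -1*cos(105) - -5*sin(105) = 5.0884
y' = -1*sin(105) + -5*cos(105) = 0.3282
z' = 18

(5.0884, 0.3282, 18)


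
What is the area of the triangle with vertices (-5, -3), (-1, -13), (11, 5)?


Area = |x1(y2-y3) + x2(y3-y1) + x3(y1-y2)| / 2
= |-5*(-13-5) + -1*(5--3) + 11*(-3--13)| / 2
= 96

96


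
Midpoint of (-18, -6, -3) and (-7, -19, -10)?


Midpoint = ((-18+-7)/2, (-6+-19)/2, (-3+-10)/2) = (-12.5, -12.5, -6.5)

(-12.5, -12.5, -6.5)


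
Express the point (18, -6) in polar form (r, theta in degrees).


r = sqrt(18^2 + (-6)^2) = 18.9737
theta = atan2(-6, 18) = 341.5651 degrees

r = 18.9737, theta = 341.5651 degrees


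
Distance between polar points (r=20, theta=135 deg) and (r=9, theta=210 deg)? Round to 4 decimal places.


d = sqrt(r1^2 + r2^2 - 2*r1*r2*cos(t2-t1))
d = sqrt(20^2 + 9^2 - 2*20*9*cos(210-135)) = 19.6933

19.6933


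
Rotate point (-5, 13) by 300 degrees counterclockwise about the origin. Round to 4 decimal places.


x' = -5*cos(300) - 13*sin(300) = 8.7583
y' = -5*sin(300) + 13*cos(300) = 10.8301

(8.7583, 10.8301)


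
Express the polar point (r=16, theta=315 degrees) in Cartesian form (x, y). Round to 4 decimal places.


x = 16 * cos(315) = 11.3137
y = 16 * sin(315) = -11.3137

(11.3137, -11.3137)


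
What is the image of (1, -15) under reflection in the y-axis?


Reflection across y-axis: (x, y) -> (-x, y)
(1, -15) -> (-1, -15)

(-1, -15)


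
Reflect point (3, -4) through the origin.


Reflection through origin: (x, y) -> (-x, -y)
(3, -4) -> (-3, 4)

(-3, 4)


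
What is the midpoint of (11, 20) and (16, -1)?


Midpoint = ((11+16)/2, (20+-1)/2) = (13.5, 9.5)

(13.5, 9.5)


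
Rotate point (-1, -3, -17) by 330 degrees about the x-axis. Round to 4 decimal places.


x' = -1
y' = -3*cos(330) - -17*sin(330) = -11.0981
z' = -3*sin(330) + -17*cos(330) = -13.2224

(-1, -11.0981, -13.2224)


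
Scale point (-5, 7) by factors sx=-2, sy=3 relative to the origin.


Scaling: (x*sx, y*sy) = (-5*-2, 7*3) = (10, 21)

(10, 21)


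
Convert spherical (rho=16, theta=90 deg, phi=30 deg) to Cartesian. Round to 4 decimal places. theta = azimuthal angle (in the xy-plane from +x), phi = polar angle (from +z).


x = 16 * sin(30) * cos(90) = 0
y = 16 * sin(30) * sin(90) = 8
z = 16 * cos(30) = 13.8564

(0, 8, 13.8564)


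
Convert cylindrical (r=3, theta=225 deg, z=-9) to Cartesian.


x = 3 * cos(225) = -2.1213
y = 3 * sin(225) = -2.1213
z = -9

(-2.1213, -2.1213, -9)


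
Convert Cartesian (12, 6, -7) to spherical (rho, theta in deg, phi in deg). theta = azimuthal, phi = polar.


rho = sqrt(12^2 + 6^2 + (-7)^2) = 15.1327
theta = atan2(6, 12) = 26.5651 deg
phi = acos(-7/15.1327) = 117.5533 deg

rho = 15.1327, theta = 26.5651 deg, phi = 117.5533 deg


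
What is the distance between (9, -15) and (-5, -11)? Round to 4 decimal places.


d = sqrt((-5-9)^2 + (-11--15)^2) = 14.5602

14.5602


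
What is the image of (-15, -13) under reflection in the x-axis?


Reflection across x-axis: (x, y) -> (x, -y)
(-15, -13) -> (-15, 13)

(-15, 13)


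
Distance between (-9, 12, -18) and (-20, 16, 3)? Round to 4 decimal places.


d = sqrt((-20--9)^2 + (16-12)^2 + (3--18)^2) = 24.0416

24.0416


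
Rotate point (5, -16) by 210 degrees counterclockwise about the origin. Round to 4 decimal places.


x' = 5*cos(210) - -16*sin(210) = -12.3301
y' = 5*sin(210) + -16*cos(210) = 11.3564

(-12.3301, 11.3564)


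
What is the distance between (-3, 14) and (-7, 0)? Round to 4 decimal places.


d = sqrt((-7--3)^2 + (0-14)^2) = 14.5602

14.5602


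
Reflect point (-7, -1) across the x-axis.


Reflection across x-axis: (x, y) -> (x, -y)
(-7, -1) -> (-7, 1)

(-7, 1)


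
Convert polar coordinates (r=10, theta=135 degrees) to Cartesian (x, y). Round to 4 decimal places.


x = 10 * cos(135) = -7.0711
y = 10 * sin(135) = 7.0711

(-7.0711, 7.0711)


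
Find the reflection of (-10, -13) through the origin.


Reflection through origin: (x, y) -> (-x, -y)
(-10, -13) -> (10, 13)

(10, 13)


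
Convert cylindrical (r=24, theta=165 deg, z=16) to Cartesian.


x = 24 * cos(165) = -23.1822
y = 24 * sin(165) = 6.2117
z = 16

(-23.1822, 6.2117, 16)


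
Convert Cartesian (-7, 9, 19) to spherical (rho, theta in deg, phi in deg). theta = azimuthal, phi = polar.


rho = sqrt((-7)^2 + 9^2 + 19^2) = 22.1585
theta = atan2(9, -7) = 127.875 deg
phi = acos(19/22.1585) = 30.9676 deg

rho = 22.1585, theta = 127.875 deg, phi = 30.9676 deg


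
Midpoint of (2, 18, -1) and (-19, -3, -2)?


Midpoint = ((2+-19)/2, (18+-3)/2, (-1+-2)/2) = (-8.5, 7.5, -1.5)

(-8.5, 7.5, -1.5)


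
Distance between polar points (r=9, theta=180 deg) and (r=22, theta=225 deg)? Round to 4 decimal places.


d = sqrt(r1^2 + r2^2 - 2*r1*r2*cos(t2-t1))
d = sqrt(9^2 + 22^2 - 2*9*22*cos(225-180)) = 16.8815

16.8815


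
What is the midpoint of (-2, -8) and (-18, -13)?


Midpoint = ((-2+-18)/2, (-8+-13)/2) = (-10, -10.5)

(-10, -10.5)


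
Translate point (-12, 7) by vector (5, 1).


Translation: (x+dx, y+dy) = (-12+5, 7+1) = (-7, 8)

(-7, 8)


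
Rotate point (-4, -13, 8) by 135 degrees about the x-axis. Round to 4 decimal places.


x' = -4
y' = -13*cos(135) - 8*sin(135) = 3.5355
z' = -13*sin(135) + 8*cos(135) = -14.8492

(-4, 3.5355, -14.8492)


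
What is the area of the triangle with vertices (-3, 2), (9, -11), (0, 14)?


Area = |x1(y2-y3) + x2(y3-y1) + x3(y1-y2)| / 2
= |-3*(-11-14) + 9*(14-2) + 0*(2--11)| / 2
= 91.5

91.5


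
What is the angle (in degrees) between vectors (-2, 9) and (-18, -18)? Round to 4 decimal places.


dot = -2*-18 + 9*-18 = -126
|u| = 9.2195, |v| = 25.4558
cos(angle) = -0.5369
angle = 122.4712 degrees

122.4712 degrees


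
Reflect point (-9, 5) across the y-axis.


Reflection across y-axis: (x, y) -> (-x, y)
(-9, 5) -> (9, 5)

(9, 5)


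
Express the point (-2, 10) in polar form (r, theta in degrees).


r = sqrt((-2)^2 + 10^2) = 10.198
theta = atan2(10, -2) = 101.3099 degrees

r = 10.198, theta = 101.3099 degrees


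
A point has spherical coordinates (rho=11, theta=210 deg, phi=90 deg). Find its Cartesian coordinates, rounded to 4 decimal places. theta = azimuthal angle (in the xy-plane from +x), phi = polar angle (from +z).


x = 11 * sin(90) * cos(210) = -9.5263
y = 11 * sin(90) * sin(210) = -5.5
z = 11 * cos(90) = 0

(-9.5263, -5.5, 0)


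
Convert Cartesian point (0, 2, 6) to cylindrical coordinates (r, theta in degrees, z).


r = sqrt(0^2 + 2^2) = 2
theta = atan2(2, 0) = 90 deg
z = 6

r = 2, theta = 90 deg, z = 6


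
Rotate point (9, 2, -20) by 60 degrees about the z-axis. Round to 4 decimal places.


x' = 9*cos(60) - 2*sin(60) = 2.7679
y' = 9*sin(60) + 2*cos(60) = 8.7942
z' = -20

(2.7679, 8.7942, -20)


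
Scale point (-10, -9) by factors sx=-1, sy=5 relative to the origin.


Scaling: (x*sx, y*sy) = (-10*-1, -9*5) = (10, -45)

(10, -45)


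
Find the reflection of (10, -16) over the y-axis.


Reflection across y-axis: (x, y) -> (-x, y)
(10, -16) -> (-10, -16)

(-10, -16)


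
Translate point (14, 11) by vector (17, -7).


Translation: (x+dx, y+dy) = (14+17, 11+-7) = (31, 4)

(31, 4)


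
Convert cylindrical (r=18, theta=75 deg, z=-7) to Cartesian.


x = 18 * cos(75) = 4.6587
y = 18 * sin(75) = 17.3867
z = -7

(4.6587, 17.3867, -7)


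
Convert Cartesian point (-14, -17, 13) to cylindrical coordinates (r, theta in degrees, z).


r = sqrt((-14)^2 + (-17)^2) = 22.0227
theta = atan2(-17, -14) = 230.5275 deg
z = 13

r = 22.0227, theta = 230.5275 deg, z = 13


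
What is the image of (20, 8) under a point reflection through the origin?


Reflection through origin: (x, y) -> (-x, -y)
(20, 8) -> (-20, -8)

(-20, -8)


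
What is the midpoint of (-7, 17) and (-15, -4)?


Midpoint = ((-7+-15)/2, (17+-4)/2) = (-11, 6.5)

(-11, 6.5)


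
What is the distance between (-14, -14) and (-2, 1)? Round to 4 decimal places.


d = sqrt((-2--14)^2 + (1--14)^2) = 19.2094

19.2094


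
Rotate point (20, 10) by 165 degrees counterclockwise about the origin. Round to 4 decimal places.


x' = 20*cos(165) - 10*sin(165) = -21.9067
y' = 20*sin(165) + 10*cos(165) = -4.4829

(-21.9067, -4.4829)


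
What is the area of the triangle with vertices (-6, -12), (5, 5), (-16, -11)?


Area = |x1(y2-y3) + x2(y3-y1) + x3(y1-y2)| / 2
= |-6*(5--11) + 5*(-11--12) + -16*(-12-5)| / 2
= 90.5

90.5


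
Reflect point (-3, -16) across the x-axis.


Reflection across x-axis: (x, y) -> (x, -y)
(-3, -16) -> (-3, 16)

(-3, 16)


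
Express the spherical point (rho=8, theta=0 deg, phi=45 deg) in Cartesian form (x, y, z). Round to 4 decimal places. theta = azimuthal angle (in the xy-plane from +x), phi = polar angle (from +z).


x = 8 * sin(45) * cos(0) = 5.6569
y = 8 * sin(45) * sin(0) = 0
z = 8 * cos(45) = 5.6569

(5.6569, 0, 5.6569)


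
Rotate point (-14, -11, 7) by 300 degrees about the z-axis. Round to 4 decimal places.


x' = -14*cos(300) - -11*sin(300) = -16.5263
y' = -14*sin(300) + -11*cos(300) = 6.6244
z' = 7

(-16.5263, 6.6244, 7)


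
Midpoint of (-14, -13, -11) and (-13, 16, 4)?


Midpoint = ((-14+-13)/2, (-13+16)/2, (-11+4)/2) = (-13.5, 1.5, -3.5)

(-13.5, 1.5, -3.5)


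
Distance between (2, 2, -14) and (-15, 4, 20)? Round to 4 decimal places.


d = sqrt((-15-2)^2 + (4-2)^2 + (20--14)^2) = 38.0657

38.0657


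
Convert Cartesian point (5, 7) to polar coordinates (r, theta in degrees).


r = sqrt(5^2 + 7^2) = 8.6023
theta = atan2(7, 5) = 54.4623 degrees

r = 8.6023, theta = 54.4623 degrees


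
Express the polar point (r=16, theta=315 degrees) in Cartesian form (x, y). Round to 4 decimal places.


x = 16 * cos(315) = 11.3137
y = 16 * sin(315) = -11.3137

(11.3137, -11.3137)


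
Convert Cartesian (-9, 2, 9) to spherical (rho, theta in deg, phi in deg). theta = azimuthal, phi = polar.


rho = sqrt((-9)^2 + 2^2 + 9^2) = 12.8841
theta = atan2(2, -9) = 167.4712 deg
phi = acos(9/12.8841) = 45.6904 deg

rho = 12.8841, theta = 167.4712 deg, phi = 45.6904 deg


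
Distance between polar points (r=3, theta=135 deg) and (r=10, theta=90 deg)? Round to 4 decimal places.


d = sqrt(r1^2 + r2^2 - 2*r1*r2*cos(t2-t1))
d = sqrt(3^2 + 10^2 - 2*3*10*cos(90-135)) = 8.1593

8.1593


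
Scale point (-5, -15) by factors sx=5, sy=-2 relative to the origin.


Scaling: (x*sx, y*sy) = (-5*5, -15*-2) = (-25, 30)

(-25, 30)


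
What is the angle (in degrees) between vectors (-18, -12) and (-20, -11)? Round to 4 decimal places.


dot = -18*-20 + -12*-11 = 492
|u| = 21.6333, |v| = 22.8254
cos(angle) = 0.9964
angle = 4.8793 degrees

4.8793 degrees


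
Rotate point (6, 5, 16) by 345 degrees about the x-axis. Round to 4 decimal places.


x' = 6
y' = 5*cos(345) - 16*sin(345) = 8.9707
z' = 5*sin(345) + 16*cos(345) = 14.1607

(6, 8.9707, 14.1607)


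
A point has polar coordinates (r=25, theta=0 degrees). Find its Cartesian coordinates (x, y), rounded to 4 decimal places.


x = 25 * cos(0) = 25
y = 25 * sin(0) = 0

(25, 0)


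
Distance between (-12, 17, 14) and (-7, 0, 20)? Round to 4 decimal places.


d = sqrt((-7--12)^2 + (0-17)^2 + (20-14)^2) = 18.7083

18.7083


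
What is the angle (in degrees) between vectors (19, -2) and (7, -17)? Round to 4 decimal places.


dot = 19*7 + -2*-17 = 167
|u| = 19.105, |v| = 18.3848
cos(angle) = 0.4755
angle = 61.6109 degrees

61.6109 degrees


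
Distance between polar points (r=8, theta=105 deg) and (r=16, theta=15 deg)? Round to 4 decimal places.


d = sqrt(r1^2 + r2^2 - 2*r1*r2*cos(t2-t1))
d = sqrt(8^2 + 16^2 - 2*8*16*cos(15-105)) = 17.8885

17.8885


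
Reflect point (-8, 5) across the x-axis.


Reflection across x-axis: (x, y) -> (x, -y)
(-8, 5) -> (-8, -5)

(-8, -5)


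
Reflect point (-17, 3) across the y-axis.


Reflection across y-axis: (x, y) -> (-x, y)
(-17, 3) -> (17, 3)

(17, 3)


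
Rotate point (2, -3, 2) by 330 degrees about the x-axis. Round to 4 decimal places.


x' = 2
y' = -3*cos(330) - 2*sin(330) = -1.5981
z' = -3*sin(330) + 2*cos(330) = 3.2321

(2, -1.5981, 3.2321)


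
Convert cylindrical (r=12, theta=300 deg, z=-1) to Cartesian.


x = 12 * cos(300) = 6
y = 12 * sin(300) = -10.3923
z = -1

(6, -10.3923, -1)


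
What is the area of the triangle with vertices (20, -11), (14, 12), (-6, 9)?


Area = |x1(y2-y3) + x2(y3-y1) + x3(y1-y2)| / 2
= |20*(12-9) + 14*(9--11) + -6*(-11-12)| / 2
= 239

239


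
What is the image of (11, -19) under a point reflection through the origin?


Reflection through origin: (x, y) -> (-x, -y)
(11, -19) -> (-11, 19)

(-11, 19)


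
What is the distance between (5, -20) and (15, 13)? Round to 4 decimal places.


d = sqrt((15-5)^2 + (13--20)^2) = 34.4819

34.4819


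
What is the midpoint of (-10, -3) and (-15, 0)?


Midpoint = ((-10+-15)/2, (-3+0)/2) = (-12.5, -1.5)

(-12.5, -1.5)


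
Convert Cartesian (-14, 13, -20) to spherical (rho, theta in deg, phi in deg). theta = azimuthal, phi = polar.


rho = sqrt((-14)^2 + 13^2 + (-20)^2) = 27.6586
theta = atan2(13, -14) = 137.1211 deg
phi = acos(-20/27.6586) = 136.3111 deg

rho = 27.6586, theta = 137.1211 deg, phi = 136.3111 deg


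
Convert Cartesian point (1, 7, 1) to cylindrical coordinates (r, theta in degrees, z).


r = sqrt(1^2 + 7^2) = 7.0711
theta = atan2(7, 1) = 81.8699 deg
z = 1

r = 7.0711, theta = 81.8699 deg, z = 1


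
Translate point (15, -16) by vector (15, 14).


Translation: (x+dx, y+dy) = (15+15, -16+14) = (30, -2)

(30, -2)


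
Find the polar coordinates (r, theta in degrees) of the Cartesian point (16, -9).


r = sqrt(16^2 + (-9)^2) = 18.3576
theta = atan2(-9, 16) = 330.6422 degrees

r = 18.3576, theta = 330.6422 degrees


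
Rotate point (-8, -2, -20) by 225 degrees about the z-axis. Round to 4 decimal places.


x' = -8*cos(225) - -2*sin(225) = 4.2426
y' = -8*sin(225) + -2*cos(225) = 7.0711
z' = -20

(4.2426, 7.0711, -20)


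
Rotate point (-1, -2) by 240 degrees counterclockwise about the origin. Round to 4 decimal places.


x' = -1*cos(240) - -2*sin(240) = -1.2321
y' = -1*sin(240) + -2*cos(240) = 1.866

(-1.2321, 1.866)


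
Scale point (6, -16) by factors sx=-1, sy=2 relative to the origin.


Scaling: (x*sx, y*sy) = (6*-1, -16*2) = (-6, -32)

(-6, -32)


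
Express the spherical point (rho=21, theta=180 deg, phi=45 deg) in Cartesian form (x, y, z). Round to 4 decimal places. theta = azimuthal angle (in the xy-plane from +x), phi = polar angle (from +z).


x = 21 * sin(45) * cos(180) = -14.8492
y = 21 * sin(45) * sin(180) = 0
z = 21 * cos(45) = 14.8492

(-14.8492, 0, 14.8492)


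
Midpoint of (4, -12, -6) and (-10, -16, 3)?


Midpoint = ((4+-10)/2, (-12+-16)/2, (-6+3)/2) = (-3, -14, -1.5)

(-3, -14, -1.5)


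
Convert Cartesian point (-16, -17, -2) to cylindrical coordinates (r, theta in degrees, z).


r = sqrt((-16)^2 + (-17)^2) = 23.3452
theta = atan2(-17, -16) = 226.7357 deg
z = -2

r = 23.3452, theta = 226.7357 deg, z = -2


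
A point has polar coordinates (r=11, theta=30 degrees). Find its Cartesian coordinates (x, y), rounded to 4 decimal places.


x = 11 * cos(30) = 9.5263
y = 11 * sin(30) = 5.5

(9.5263, 5.5)


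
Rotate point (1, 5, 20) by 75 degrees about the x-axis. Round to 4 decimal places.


x' = 1
y' = 5*cos(75) - 20*sin(75) = -18.0244
z' = 5*sin(75) + 20*cos(75) = 10.006

(1, -18.0244, 10.006)


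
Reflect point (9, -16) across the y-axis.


Reflection across y-axis: (x, y) -> (-x, y)
(9, -16) -> (-9, -16)

(-9, -16)


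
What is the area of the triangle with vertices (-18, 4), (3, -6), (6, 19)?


Area = |x1(y2-y3) + x2(y3-y1) + x3(y1-y2)| / 2
= |-18*(-6-19) + 3*(19-4) + 6*(4--6)| / 2
= 277.5

277.5


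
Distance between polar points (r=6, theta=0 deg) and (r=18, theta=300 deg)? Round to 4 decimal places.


d = sqrt(r1^2 + r2^2 - 2*r1*r2*cos(t2-t1))
d = sqrt(6^2 + 18^2 - 2*6*18*cos(300-0)) = 15.8745

15.8745


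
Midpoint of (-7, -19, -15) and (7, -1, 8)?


Midpoint = ((-7+7)/2, (-19+-1)/2, (-15+8)/2) = (0, -10, -3.5)

(0, -10, -3.5)


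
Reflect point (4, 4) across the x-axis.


Reflection across x-axis: (x, y) -> (x, -y)
(4, 4) -> (4, -4)

(4, -4)


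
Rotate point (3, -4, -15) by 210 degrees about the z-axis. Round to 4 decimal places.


x' = 3*cos(210) - -4*sin(210) = -4.5981
y' = 3*sin(210) + -4*cos(210) = 1.9641
z' = -15

(-4.5981, 1.9641, -15)


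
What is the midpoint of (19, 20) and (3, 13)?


Midpoint = ((19+3)/2, (20+13)/2) = (11, 16.5)

(11, 16.5)


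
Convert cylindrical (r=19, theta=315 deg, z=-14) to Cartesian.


x = 19 * cos(315) = 13.435
y = 19 * sin(315) = -13.435
z = -14

(13.435, -13.435, -14)


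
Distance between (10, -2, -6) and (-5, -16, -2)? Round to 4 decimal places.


d = sqrt((-5-10)^2 + (-16--2)^2 + (-2--6)^2) = 20.9045

20.9045


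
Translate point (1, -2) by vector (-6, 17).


Translation: (x+dx, y+dy) = (1+-6, -2+17) = (-5, 15)

(-5, 15)


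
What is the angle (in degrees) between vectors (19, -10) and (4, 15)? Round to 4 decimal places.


dot = 19*4 + -10*15 = -74
|u| = 21.4709, |v| = 15.5242
cos(angle) = -0.222
angle = 102.8271 degrees

102.8271 degrees


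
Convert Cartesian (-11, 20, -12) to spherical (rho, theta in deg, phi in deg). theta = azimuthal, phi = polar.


rho = sqrt((-11)^2 + 20^2 + (-12)^2) = 25.7876
theta = atan2(20, -11) = 118.8108 deg
phi = acos(-12/25.7876) = 117.7322 deg

rho = 25.7876, theta = 118.8108 deg, phi = 117.7322 deg


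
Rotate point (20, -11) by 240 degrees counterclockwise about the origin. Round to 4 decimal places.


x' = 20*cos(240) - -11*sin(240) = -19.5263
y' = 20*sin(240) + -11*cos(240) = -11.8205

(-19.5263, -11.8205)


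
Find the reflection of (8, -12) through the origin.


Reflection through origin: (x, y) -> (-x, -y)
(8, -12) -> (-8, 12)

(-8, 12)


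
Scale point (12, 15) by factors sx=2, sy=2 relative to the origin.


Scaling: (x*sx, y*sy) = (12*2, 15*2) = (24, 30)

(24, 30)


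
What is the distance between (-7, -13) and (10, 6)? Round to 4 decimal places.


d = sqrt((10--7)^2 + (6--13)^2) = 25.4951

25.4951


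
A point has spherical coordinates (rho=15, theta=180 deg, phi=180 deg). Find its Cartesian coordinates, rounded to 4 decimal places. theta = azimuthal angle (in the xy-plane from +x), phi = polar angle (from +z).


x = 15 * sin(180) * cos(180) = 0
y = 15 * sin(180) * sin(180) = 0
z = 15 * cos(180) = -15

(0, 0, -15)


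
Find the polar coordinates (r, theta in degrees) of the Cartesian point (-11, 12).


r = sqrt((-11)^2 + 12^2) = 16.2788
theta = atan2(12, -11) = 132.5104 degrees

r = 16.2788, theta = 132.5104 degrees


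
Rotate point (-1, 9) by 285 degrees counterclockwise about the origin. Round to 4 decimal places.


x' = -1*cos(285) - 9*sin(285) = 8.4345
y' = -1*sin(285) + 9*cos(285) = 3.2953

(8.4345, 3.2953)


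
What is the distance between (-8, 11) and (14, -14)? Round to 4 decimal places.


d = sqrt((14--8)^2 + (-14-11)^2) = 33.3017

33.3017


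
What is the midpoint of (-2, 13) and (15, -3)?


Midpoint = ((-2+15)/2, (13+-3)/2) = (6.5, 5)

(6.5, 5)


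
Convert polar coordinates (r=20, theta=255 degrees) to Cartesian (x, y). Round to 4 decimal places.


x = 20 * cos(255) = -5.1764
y = 20 * sin(255) = -19.3185

(-5.1764, -19.3185)


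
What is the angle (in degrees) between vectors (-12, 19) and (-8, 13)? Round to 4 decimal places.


dot = -12*-8 + 19*13 = 343
|u| = 22.4722, |v| = 15.2643
cos(angle) = 0.9999
angle = 0.6681 degrees

0.6681 degrees


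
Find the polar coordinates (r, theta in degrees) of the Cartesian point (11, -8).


r = sqrt(11^2 + (-8)^2) = 13.6015
theta = atan2(-8, 11) = 323.9726 degrees

r = 13.6015, theta = 323.9726 degrees


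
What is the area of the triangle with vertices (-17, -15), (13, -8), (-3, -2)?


Area = |x1(y2-y3) + x2(y3-y1) + x3(y1-y2)| / 2
= |-17*(-8--2) + 13*(-2--15) + -3*(-15--8)| / 2
= 146

146


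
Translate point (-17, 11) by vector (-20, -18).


Translation: (x+dx, y+dy) = (-17+-20, 11+-18) = (-37, -7)

(-37, -7)


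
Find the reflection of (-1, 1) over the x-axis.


Reflection across x-axis: (x, y) -> (x, -y)
(-1, 1) -> (-1, -1)

(-1, -1)


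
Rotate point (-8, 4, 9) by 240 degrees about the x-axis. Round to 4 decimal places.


x' = -8
y' = 4*cos(240) - 9*sin(240) = 5.7942
z' = 4*sin(240) + 9*cos(240) = -7.9641

(-8, 5.7942, -7.9641)


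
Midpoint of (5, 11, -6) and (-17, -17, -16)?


Midpoint = ((5+-17)/2, (11+-17)/2, (-6+-16)/2) = (-6, -3, -11)

(-6, -3, -11)


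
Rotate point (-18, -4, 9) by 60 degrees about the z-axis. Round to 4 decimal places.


x' = -18*cos(60) - -4*sin(60) = -5.5359
y' = -18*sin(60) + -4*cos(60) = -17.5885
z' = 9

(-5.5359, -17.5885, 9)


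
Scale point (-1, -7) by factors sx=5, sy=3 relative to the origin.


Scaling: (x*sx, y*sy) = (-1*5, -7*3) = (-5, -21)

(-5, -21)


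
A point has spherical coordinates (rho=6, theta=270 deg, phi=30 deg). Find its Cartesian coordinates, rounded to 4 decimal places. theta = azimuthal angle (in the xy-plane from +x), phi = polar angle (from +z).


x = 6 * sin(30) * cos(270) = 0
y = 6 * sin(30) * sin(270) = -3
z = 6 * cos(30) = 5.1962

(0, -3, 5.1962)


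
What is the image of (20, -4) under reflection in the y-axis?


Reflection across y-axis: (x, y) -> (-x, y)
(20, -4) -> (-20, -4)

(-20, -4)


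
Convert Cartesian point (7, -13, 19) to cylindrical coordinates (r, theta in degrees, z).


r = sqrt(7^2 + (-13)^2) = 14.7648
theta = atan2(-13, 7) = 298.3008 deg
z = 19

r = 14.7648, theta = 298.3008 deg, z = 19


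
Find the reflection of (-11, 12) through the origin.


Reflection through origin: (x, y) -> (-x, -y)
(-11, 12) -> (11, -12)

(11, -12)


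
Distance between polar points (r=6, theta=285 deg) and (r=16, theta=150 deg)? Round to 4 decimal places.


d = sqrt(r1^2 + r2^2 - 2*r1*r2*cos(t2-t1))
d = sqrt(6^2 + 16^2 - 2*6*16*cos(150-285)) = 20.6825

20.6825


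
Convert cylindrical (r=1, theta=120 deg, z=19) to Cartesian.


x = 1 * cos(120) = -0.5
y = 1 * sin(120) = 0.866
z = 19

(-0.5, 0.866, 19)


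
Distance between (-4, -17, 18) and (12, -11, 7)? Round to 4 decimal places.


d = sqrt((12--4)^2 + (-11--17)^2 + (7-18)^2) = 20.3224

20.3224


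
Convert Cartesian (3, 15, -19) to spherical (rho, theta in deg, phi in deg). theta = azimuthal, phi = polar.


rho = sqrt(3^2 + 15^2 + (-19)^2) = 24.3926
theta = atan2(15, 3) = 78.6901 deg
phi = acos(-19/24.3926) = 141.1622 deg

rho = 24.3926, theta = 78.6901 deg, phi = 141.1622 deg


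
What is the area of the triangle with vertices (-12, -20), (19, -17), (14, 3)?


Area = |x1(y2-y3) + x2(y3-y1) + x3(y1-y2)| / 2
= |-12*(-17-3) + 19*(3--20) + 14*(-20--17)| / 2
= 317.5

317.5


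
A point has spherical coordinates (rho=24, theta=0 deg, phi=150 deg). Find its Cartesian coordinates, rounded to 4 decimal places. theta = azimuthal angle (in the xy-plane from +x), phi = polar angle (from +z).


x = 24 * sin(150) * cos(0) = 12
y = 24 * sin(150) * sin(0) = 0
z = 24 * cos(150) = -20.7846

(12, 0, -20.7846)


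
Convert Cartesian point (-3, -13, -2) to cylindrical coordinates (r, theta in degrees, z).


r = sqrt((-3)^2 + (-13)^2) = 13.3417
theta = atan2(-13, -3) = 257.0054 deg
z = -2

r = 13.3417, theta = 257.0054 deg, z = -2


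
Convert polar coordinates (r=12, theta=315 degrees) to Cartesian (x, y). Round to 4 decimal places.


x = 12 * cos(315) = 8.4853
y = 12 * sin(315) = -8.4853

(8.4853, -8.4853)


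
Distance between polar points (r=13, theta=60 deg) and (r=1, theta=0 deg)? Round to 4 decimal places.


d = sqrt(r1^2 + r2^2 - 2*r1*r2*cos(t2-t1))
d = sqrt(13^2 + 1^2 - 2*13*1*cos(0-60)) = 12.53

12.53


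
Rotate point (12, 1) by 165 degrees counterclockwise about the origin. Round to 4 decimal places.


x' = 12*cos(165) - 1*sin(165) = -11.8499
y' = 12*sin(165) + 1*cos(165) = 2.1399

(-11.8499, 2.1399)


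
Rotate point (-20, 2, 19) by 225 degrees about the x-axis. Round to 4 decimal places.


x' = -20
y' = 2*cos(225) - 19*sin(225) = 12.0208
z' = 2*sin(225) + 19*cos(225) = -14.8492

(-20, 12.0208, -14.8492)


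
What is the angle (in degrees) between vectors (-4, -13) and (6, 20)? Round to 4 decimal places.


dot = -4*6 + -13*20 = -284
|u| = 13.6015, |v| = 20.8806
cos(angle) = -1
angle = 179.5965 degrees

179.5965 degrees


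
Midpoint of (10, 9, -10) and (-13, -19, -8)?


Midpoint = ((10+-13)/2, (9+-19)/2, (-10+-8)/2) = (-1.5, -5, -9)

(-1.5, -5, -9)


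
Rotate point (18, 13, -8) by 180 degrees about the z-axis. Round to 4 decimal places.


x' = 18*cos(180) - 13*sin(180) = -18
y' = 18*sin(180) + 13*cos(180) = -13
z' = -8

(-18, -13, -8)


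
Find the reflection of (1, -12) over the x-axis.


Reflection across x-axis: (x, y) -> (x, -y)
(1, -12) -> (1, 12)

(1, 12)


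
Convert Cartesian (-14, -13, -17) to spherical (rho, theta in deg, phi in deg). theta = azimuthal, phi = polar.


rho = sqrt((-14)^2 + (-13)^2 + (-17)^2) = 25.5734
theta = atan2(-13, -14) = 222.8789 deg
phi = acos(-17/25.5734) = 131.6633 deg

rho = 25.5734, theta = 222.8789 deg, phi = 131.6633 deg


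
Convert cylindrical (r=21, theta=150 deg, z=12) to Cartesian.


x = 21 * cos(150) = -18.1865
y = 21 * sin(150) = 10.5
z = 12

(-18.1865, 10.5, 12)


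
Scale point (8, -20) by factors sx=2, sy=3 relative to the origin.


Scaling: (x*sx, y*sy) = (8*2, -20*3) = (16, -60)

(16, -60)


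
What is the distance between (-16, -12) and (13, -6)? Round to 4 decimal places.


d = sqrt((13--16)^2 + (-6--12)^2) = 29.6142

29.6142


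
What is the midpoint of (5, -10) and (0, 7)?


Midpoint = ((5+0)/2, (-10+7)/2) = (2.5, -1.5)

(2.5, -1.5)


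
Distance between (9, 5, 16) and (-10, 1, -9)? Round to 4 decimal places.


d = sqrt((-10-9)^2 + (1-5)^2 + (-9-16)^2) = 31.6544

31.6544


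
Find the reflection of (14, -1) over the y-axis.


Reflection across y-axis: (x, y) -> (-x, y)
(14, -1) -> (-14, -1)

(-14, -1)


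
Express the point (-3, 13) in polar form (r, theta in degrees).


r = sqrt((-3)^2 + 13^2) = 13.3417
theta = atan2(13, -3) = 102.9946 degrees

r = 13.3417, theta = 102.9946 degrees


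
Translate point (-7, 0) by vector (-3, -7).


Translation: (x+dx, y+dy) = (-7+-3, 0+-7) = (-10, -7)

(-10, -7)


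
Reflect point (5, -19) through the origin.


Reflection through origin: (x, y) -> (-x, -y)
(5, -19) -> (-5, 19)

(-5, 19)


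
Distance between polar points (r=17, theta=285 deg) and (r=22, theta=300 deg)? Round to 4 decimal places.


d = sqrt(r1^2 + r2^2 - 2*r1*r2*cos(t2-t1))
d = sqrt(17^2 + 22^2 - 2*17*22*cos(300-285)) = 7.1055

7.1055


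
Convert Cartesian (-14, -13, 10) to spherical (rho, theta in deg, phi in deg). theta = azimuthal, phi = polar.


rho = sqrt((-14)^2 + (-13)^2 + 10^2) = 21.5639
theta = atan2(-13, -14) = 222.8789 deg
phi = acos(10/21.5639) = 62.3714 deg

rho = 21.5639, theta = 222.8789 deg, phi = 62.3714 deg


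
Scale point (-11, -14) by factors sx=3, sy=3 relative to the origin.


Scaling: (x*sx, y*sy) = (-11*3, -14*3) = (-33, -42)

(-33, -42)


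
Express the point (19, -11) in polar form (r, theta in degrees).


r = sqrt(19^2 + (-11)^2) = 21.9545
theta = atan2(-11, 19) = 329.9314 degrees

r = 21.9545, theta = 329.9314 degrees


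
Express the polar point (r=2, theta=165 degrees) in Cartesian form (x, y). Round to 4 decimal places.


x = 2 * cos(165) = -1.9319
y = 2 * sin(165) = 0.5176

(-1.9319, 0.5176)


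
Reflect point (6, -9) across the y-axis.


Reflection across y-axis: (x, y) -> (-x, y)
(6, -9) -> (-6, -9)

(-6, -9)


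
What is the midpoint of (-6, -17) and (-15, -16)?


Midpoint = ((-6+-15)/2, (-17+-16)/2) = (-10.5, -16.5)

(-10.5, -16.5)


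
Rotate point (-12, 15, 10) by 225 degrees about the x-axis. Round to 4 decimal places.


x' = -12
y' = 15*cos(225) - 10*sin(225) = -3.5355
z' = 15*sin(225) + 10*cos(225) = -17.6777

(-12, -3.5355, -17.6777)


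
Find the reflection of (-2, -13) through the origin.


Reflection through origin: (x, y) -> (-x, -y)
(-2, -13) -> (2, 13)

(2, 13)


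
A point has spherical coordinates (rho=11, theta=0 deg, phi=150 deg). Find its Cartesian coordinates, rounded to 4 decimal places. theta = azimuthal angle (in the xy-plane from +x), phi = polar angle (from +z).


x = 11 * sin(150) * cos(0) = 5.5
y = 11 * sin(150) * sin(0) = 0
z = 11 * cos(150) = -9.5263

(5.5, 0, -9.5263)


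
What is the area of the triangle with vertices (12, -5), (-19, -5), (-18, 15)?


Area = |x1(y2-y3) + x2(y3-y1) + x3(y1-y2)| / 2
= |12*(-5-15) + -19*(15--5) + -18*(-5--5)| / 2
= 310

310


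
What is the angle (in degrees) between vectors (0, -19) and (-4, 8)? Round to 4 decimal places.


dot = 0*-4 + -19*8 = -152
|u| = 19, |v| = 8.9443
cos(angle) = -0.8944
angle = 153.4349 degrees

153.4349 degrees
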